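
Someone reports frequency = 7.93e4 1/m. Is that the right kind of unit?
No

frequency has SI base units: 1 / s
1/m does NOT reduce to 1 / s; a valid unit for frequency would be e.g. Hz.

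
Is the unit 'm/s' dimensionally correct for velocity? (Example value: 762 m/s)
Yes

velocity has SI base units: m / s
m/s reduces to the same SI base units, so it is a valid unit for velocity.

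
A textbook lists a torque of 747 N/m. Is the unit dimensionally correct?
No

torque has SI base units: kg * m^2 / s^2
N/m does NOT reduce to kg * m^2 / s^2; a valid unit for torque would be e.g. N·m.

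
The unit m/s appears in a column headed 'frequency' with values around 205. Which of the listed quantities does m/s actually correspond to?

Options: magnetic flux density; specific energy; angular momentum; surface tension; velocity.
velocity

frequency should have units dimensionally equivalent to 1 / s (e.g. Hz).
The given unit 'm/s' reduces to m / s. Of the listed options, that is the dimensionality of velocity.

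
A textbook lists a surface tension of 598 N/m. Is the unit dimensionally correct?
Yes

surface tension has SI base units: kg / s^2
N/m reduces to the same SI base units, so it is a valid unit for surface tension.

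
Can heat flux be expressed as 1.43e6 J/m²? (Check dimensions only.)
No

heat flux has SI base units: kg / s^3
J/m² does NOT reduce to kg / s^3; a valid unit for heat flux would be e.g. W/m².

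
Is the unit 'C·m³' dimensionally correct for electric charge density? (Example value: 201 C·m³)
No

electric charge density has SI base units: A * s / m^3
C·m³ does NOT reduce to A * s / m^3; a valid unit for electric charge density would be e.g. C/m³.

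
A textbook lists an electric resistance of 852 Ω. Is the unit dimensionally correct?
Yes

electric resistance has SI base units: kg * m^2 / (A^2 * s^3)
Ω reduces to the same SI base units, so it is a valid unit for electric resistance.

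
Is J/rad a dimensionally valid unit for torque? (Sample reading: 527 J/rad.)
Yes

torque has SI base units: kg * m^2 / s^2
J/rad reduces to the same SI base units, so it is a valid unit for torque.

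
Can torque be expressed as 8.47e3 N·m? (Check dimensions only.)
Yes

torque has SI base units: kg * m^2 / s^2
N·m reduces to the same SI base units, so it is a valid unit for torque.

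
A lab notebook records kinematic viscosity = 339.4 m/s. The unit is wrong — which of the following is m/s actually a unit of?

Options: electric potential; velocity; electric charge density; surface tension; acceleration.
velocity

kinematic viscosity should have units dimensionally equivalent to m^2 / s (e.g. m²/s).
The given unit 'm/s' reduces to m / s. Of the listed options, that is the dimensionality of velocity.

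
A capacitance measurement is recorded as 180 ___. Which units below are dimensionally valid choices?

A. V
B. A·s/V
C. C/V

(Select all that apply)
B, C

capacitance has SI base units: A^2 * s^4 / (kg * m^2)

Checking each option against A^2 * s^4 / (kg * m^2):
  A. V: ✗ does not match
  B. A·s/V: ✓ matches
  C. C/V: ✓ matches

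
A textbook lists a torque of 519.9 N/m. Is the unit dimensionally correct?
No

torque has SI base units: kg * m^2 / s^2
N/m does NOT reduce to kg * m^2 / s^2; a valid unit for torque would be e.g. N·m.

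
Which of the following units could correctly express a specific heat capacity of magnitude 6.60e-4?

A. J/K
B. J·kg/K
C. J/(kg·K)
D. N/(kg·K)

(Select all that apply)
C

specific heat capacity has SI base units: m^2 / (s^2 * K)

Checking each option against m^2 / (s^2 * K):
  A. J/K: ✗ does not match
  B. J·kg/K: ✗ does not match
  C. J/(kg·K): ✓ matches
  D. N/(kg·K): ✗ does not match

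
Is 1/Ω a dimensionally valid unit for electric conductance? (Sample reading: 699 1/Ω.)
Yes

electric conductance has SI base units: A^2 * s^3 / (kg * m^2)
1/Ω reduces to the same SI base units, so it is a valid unit for electric conductance.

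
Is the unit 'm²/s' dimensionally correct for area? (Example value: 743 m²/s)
No

area has SI base units: m^2
m²/s does NOT reduce to m^2; a valid unit for area would be e.g. m².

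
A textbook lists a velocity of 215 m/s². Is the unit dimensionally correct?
No

velocity has SI base units: m / s
m/s² does NOT reduce to m / s; a valid unit for velocity would be e.g. m/s.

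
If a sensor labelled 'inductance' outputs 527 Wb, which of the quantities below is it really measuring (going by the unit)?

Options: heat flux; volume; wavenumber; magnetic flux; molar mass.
magnetic flux

inductance should have units dimensionally equivalent to kg * m^2 / (A^2 * s^2) (e.g. H).
The given unit 'Wb' reduces to kg * m^2 / (A * s^2). Of the listed options, that is the dimensionality of magnetic flux.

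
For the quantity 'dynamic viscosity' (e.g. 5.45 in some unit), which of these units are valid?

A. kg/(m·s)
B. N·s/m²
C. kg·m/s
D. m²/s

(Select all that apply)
A, B

dynamic viscosity has SI base units: kg / (m * s)

Checking each option against kg / (m * s):
  A. kg/(m·s): ✓ matches
  B. N·s/m²: ✓ matches
  C. kg·m/s: ✗ does not match
  D. m²/s: ✗ does not match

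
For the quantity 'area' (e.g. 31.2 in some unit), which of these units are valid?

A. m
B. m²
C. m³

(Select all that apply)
B

area has SI base units: m^2

Checking each option against m^2:
  A. m: ✗ does not match
  B. m²: ✓ matches
  C. m³: ✗ does not match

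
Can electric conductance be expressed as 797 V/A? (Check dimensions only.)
No

electric conductance has SI base units: A^2 * s^3 / (kg * m^2)
V/A does NOT reduce to A^2 * s^3 / (kg * m^2); a valid unit for electric conductance would be e.g. S.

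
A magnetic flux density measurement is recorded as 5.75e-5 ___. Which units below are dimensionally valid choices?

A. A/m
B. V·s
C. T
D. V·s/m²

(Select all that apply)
C, D

magnetic flux density has SI base units: kg / (A * s^2)

Checking each option against kg / (A * s^2):
  A. A/m: ✗ does not match
  B. V·s: ✗ does not match
  C. T: ✓ matches
  D. V·s/m²: ✓ matches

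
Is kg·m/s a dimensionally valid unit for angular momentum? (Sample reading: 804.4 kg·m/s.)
No

angular momentum has SI base units: kg * m^2 / s
kg·m/s does NOT reduce to kg * m^2 / s; a valid unit for angular momentum would be e.g. kg·m²/s.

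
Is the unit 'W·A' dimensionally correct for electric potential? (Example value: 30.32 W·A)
No

electric potential has SI base units: kg * m^2 / (A * s^3)
W·A does NOT reduce to kg * m^2 / (A * s^3); a valid unit for electric potential would be e.g. V.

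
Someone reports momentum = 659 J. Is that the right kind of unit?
No

momentum has SI base units: kg * m / s
J does NOT reduce to kg * m / s; a valid unit for momentum would be e.g. kg·m/s.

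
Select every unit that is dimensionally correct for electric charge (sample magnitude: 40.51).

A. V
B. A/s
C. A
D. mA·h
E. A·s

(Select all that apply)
D, E

electric charge has SI base units: A * s

Checking each option against A * s:
  A. V: ✗ does not match
  B. A/s: ✗ does not match
  C. A: ✗ does not match
  D. mA·h: ✓ matches
  E. A·s: ✓ matches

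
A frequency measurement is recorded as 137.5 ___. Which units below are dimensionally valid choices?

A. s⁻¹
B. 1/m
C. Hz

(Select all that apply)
A, C

frequency has SI base units: 1 / s

Checking each option against 1 / s:
  A. s⁻¹: ✓ matches
  B. 1/m: ✗ does not match
  C. Hz: ✓ matches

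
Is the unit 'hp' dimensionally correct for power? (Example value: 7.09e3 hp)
Yes

power has SI base units: kg * m^2 / s^3
hp reduces to the same SI base units, so it is a valid unit for power.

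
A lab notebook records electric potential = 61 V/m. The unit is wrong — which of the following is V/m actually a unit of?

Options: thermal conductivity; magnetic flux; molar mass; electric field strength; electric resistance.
electric field strength

electric potential should have units dimensionally equivalent to kg * m^2 / (A * s^3) (e.g. V).
The given unit 'V/m' reduces to kg * m / (A * s^3). Of the listed options, that is the dimensionality of electric field strength.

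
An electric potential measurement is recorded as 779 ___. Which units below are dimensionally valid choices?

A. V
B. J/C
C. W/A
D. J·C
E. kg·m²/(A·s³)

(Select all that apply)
A, B, C, E

electric potential has SI base units: kg * m^2 / (A * s^3)

Checking each option against kg * m^2 / (A * s^3):
  A. V: ✓ matches
  B. J/C: ✓ matches
  C. W/A: ✓ matches
  D. J·C: ✗ does not match
  E. kg·m²/(A·s³): ✓ matches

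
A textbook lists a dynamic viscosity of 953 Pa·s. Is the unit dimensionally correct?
Yes

dynamic viscosity has SI base units: kg / (m * s)
Pa·s reduces to the same SI base units, so it is a valid unit for dynamic viscosity.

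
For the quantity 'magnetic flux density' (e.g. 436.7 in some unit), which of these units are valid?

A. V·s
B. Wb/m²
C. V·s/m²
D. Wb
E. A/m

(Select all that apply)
B, C

magnetic flux density has SI base units: kg / (A * s^2)

Checking each option against kg / (A * s^2):
  A. V·s: ✗ does not match
  B. Wb/m²: ✓ matches
  C. V·s/m²: ✓ matches
  D. Wb: ✗ does not match
  E. A/m: ✗ does not match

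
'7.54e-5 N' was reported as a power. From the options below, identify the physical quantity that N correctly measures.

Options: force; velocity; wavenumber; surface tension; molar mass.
force

power should have units dimensionally equivalent to kg * m^2 / s^3 (e.g. W).
The given unit 'N' reduces to kg * m / s^2. Of the listed options, that is the dimensionality of force.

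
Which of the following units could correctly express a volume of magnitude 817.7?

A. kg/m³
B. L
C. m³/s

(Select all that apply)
B

volume has SI base units: m^3

Checking each option against m^3:
  A. kg/m³: ✗ does not match
  B. L: ✓ matches
  C. m³/s: ✗ does not match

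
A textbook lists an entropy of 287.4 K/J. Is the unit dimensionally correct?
No

entropy has SI base units: kg * m^2 / (s^2 * K)
K/J does NOT reduce to kg * m^2 / (s^2 * K); a valid unit for entropy would be e.g. J/K.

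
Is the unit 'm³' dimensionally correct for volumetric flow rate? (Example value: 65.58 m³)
No

volumetric flow rate has SI base units: m^3 / s
m³ does NOT reduce to m^3 / s; a valid unit for volumetric flow rate would be e.g. m³/s.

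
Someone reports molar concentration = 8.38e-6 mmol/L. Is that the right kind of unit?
Yes

molar concentration has SI base units: mol / m^3
mmol/L reduces to the same SI base units, so it is a valid unit for molar concentration.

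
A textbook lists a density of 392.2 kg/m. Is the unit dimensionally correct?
No

density has SI base units: kg / m^3
kg/m does NOT reduce to kg / m^3; a valid unit for density would be e.g. kg/m³.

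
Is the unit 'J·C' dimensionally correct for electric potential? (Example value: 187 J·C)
No

electric potential has SI base units: kg * m^2 / (A * s^3)
J·C does NOT reduce to kg * m^2 / (A * s^3); a valid unit for electric potential would be e.g. V.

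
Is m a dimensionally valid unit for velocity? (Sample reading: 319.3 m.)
No

velocity has SI base units: m / s
m does NOT reduce to m / s; a valid unit for velocity would be e.g. m/s.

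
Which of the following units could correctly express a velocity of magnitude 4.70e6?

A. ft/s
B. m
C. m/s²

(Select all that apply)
A

velocity has SI base units: m / s

Checking each option against m / s:
  A. ft/s: ✓ matches
  B. m: ✗ does not match
  C. m/s²: ✗ does not match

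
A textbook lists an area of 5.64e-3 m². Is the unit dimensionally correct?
Yes

area has SI base units: m^2
m² reduces to the same SI base units, so it is a valid unit for area.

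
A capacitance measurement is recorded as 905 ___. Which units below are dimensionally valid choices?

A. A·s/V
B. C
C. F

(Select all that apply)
A, C

capacitance has SI base units: A^2 * s^4 / (kg * m^2)

Checking each option against A^2 * s^4 / (kg * m^2):
  A. A·s/V: ✓ matches
  B. C: ✗ does not match
  C. F: ✓ matches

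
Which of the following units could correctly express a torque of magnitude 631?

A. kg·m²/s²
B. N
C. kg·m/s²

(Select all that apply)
A

torque has SI base units: kg * m^2 / s^2

Checking each option against kg * m^2 / s^2:
  A. kg·m²/s²: ✓ matches
  B. N: ✗ does not match
  C. kg·m/s²: ✗ does not match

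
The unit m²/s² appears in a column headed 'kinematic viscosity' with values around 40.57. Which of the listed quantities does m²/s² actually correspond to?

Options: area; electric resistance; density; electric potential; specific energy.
specific energy

kinematic viscosity should have units dimensionally equivalent to m^2 / s (e.g. m²/s).
The given unit 'm²/s²' reduces to m^2 / s^2. Of the listed options, that is the dimensionality of specific energy.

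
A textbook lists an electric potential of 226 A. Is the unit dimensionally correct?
No

electric potential has SI base units: kg * m^2 / (A * s^3)
A does NOT reduce to kg * m^2 / (A * s^3); a valid unit for electric potential would be e.g. V.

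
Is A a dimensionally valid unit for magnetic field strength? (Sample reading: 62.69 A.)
No

magnetic field strength has SI base units: A / m
A does NOT reduce to A / m; a valid unit for magnetic field strength would be e.g. A/m.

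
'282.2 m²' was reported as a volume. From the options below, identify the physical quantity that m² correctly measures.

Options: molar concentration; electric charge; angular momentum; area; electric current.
area

volume should have units dimensionally equivalent to m^3 (e.g. m³).
The given unit 'm²' reduces to m^2. Of the listed options, that is the dimensionality of area.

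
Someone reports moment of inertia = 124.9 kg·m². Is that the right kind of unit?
Yes

moment of inertia has SI base units: kg * m^2
kg·m² reduces to the same SI base units, so it is a valid unit for moment of inertia.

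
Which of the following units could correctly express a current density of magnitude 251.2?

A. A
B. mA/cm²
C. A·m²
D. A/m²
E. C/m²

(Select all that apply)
B, D

current density has SI base units: A / m^2

Checking each option against A / m^2:
  A. A: ✗ does not match
  B. mA/cm²: ✓ matches
  C. A·m²: ✗ does not match
  D. A/m²: ✓ matches
  E. C/m²: ✗ does not match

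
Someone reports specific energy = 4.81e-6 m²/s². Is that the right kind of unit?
Yes

specific energy has SI base units: m^2 / s^2
m²/s² reduces to the same SI base units, so it is a valid unit for specific energy.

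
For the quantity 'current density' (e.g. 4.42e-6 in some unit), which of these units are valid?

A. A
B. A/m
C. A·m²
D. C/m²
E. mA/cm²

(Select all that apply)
E

current density has SI base units: A / m^2

Checking each option against A / m^2:
  A. A: ✗ does not match
  B. A/m: ✗ does not match
  C. A·m²: ✗ does not match
  D. C/m²: ✗ does not match
  E. mA/cm²: ✓ matches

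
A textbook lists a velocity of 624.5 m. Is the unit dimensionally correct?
No

velocity has SI base units: m / s
m does NOT reduce to m / s; a valid unit for velocity would be e.g. m/s.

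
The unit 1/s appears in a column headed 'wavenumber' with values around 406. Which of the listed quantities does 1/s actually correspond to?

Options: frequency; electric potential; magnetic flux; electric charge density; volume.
frequency

wavenumber should have units dimensionally equivalent to 1 / m (e.g. 1/m).
The given unit '1/s' reduces to 1 / s. Of the listed options, that is the dimensionality of frequency.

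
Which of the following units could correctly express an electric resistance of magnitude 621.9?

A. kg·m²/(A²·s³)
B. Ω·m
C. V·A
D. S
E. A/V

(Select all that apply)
A

electric resistance has SI base units: kg * m^2 / (A^2 * s^3)

Checking each option against kg * m^2 / (A^2 * s^3):
  A. kg·m²/(A²·s³): ✓ matches
  B. Ω·m: ✗ does not match
  C. V·A: ✗ does not match
  D. S: ✗ does not match
  E. A/V: ✗ does not match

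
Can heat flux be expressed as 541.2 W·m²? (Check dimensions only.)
No

heat flux has SI base units: kg / s^3
W·m² does NOT reduce to kg / s^3; a valid unit for heat flux would be e.g. W/m².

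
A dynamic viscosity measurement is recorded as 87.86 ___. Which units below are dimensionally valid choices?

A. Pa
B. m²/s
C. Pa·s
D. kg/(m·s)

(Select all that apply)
C, D

dynamic viscosity has SI base units: kg / (m * s)

Checking each option against kg / (m * s):
  A. Pa: ✗ does not match
  B. m²/s: ✗ does not match
  C. Pa·s: ✓ matches
  D. kg/(m·s): ✓ matches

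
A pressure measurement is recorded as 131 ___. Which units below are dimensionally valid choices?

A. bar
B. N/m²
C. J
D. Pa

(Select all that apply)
A, B, D

pressure has SI base units: kg / (m * s^2)

Checking each option against kg / (m * s^2):
  A. bar: ✓ matches
  B. N/m²: ✓ matches
  C. J: ✗ does not match
  D. Pa: ✓ matches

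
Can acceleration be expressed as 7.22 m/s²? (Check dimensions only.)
Yes

acceleration has SI base units: m / s^2
m/s² reduces to the same SI base units, so it is a valid unit for acceleration.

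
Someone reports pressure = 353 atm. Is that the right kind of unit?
Yes

pressure has SI base units: kg / (m * s^2)
atm reduces to the same SI base units, so it is a valid unit for pressure.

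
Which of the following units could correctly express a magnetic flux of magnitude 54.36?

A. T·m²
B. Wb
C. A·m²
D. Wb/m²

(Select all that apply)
A, B

magnetic flux has SI base units: kg * m^2 / (A * s^2)

Checking each option against kg * m^2 / (A * s^2):
  A. T·m²: ✓ matches
  B. Wb: ✓ matches
  C. A·m²: ✗ does not match
  D. Wb/m²: ✗ does not match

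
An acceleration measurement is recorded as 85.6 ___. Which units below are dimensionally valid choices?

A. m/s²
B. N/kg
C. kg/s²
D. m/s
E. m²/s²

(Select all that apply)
A, B

acceleration has SI base units: m / s^2

Checking each option against m / s^2:
  A. m/s²: ✓ matches
  B. N/kg: ✓ matches
  C. kg/s²: ✗ does not match
  D. m/s: ✗ does not match
  E. m²/s²: ✗ does not match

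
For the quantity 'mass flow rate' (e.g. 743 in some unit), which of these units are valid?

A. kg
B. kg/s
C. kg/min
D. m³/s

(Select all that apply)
B, C

mass flow rate has SI base units: kg / s

Checking each option against kg / s:
  A. kg: ✗ does not match
  B. kg/s: ✓ matches
  C. kg/min: ✓ matches
  D. m³/s: ✗ does not match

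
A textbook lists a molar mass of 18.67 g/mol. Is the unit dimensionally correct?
Yes

molar mass has SI base units: kg / mol
g/mol reduces to the same SI base units, so it is a valid unit for molar mass.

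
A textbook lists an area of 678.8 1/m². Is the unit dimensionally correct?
No

area has SI base units: m^2
1/m² does NOT reduce to m^2; a valid unit for area would be e.g. m².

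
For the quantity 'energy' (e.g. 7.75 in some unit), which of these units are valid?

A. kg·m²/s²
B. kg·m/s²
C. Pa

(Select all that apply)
A

energy has SI base units: kg * m^2 / s^2

Checking each option against kg * m^2 / s^2:
  A. kg·m²/s²: ✓ matches
  B. kg·m/s²: ✗ does not match
  C. Pa: ✗ does not match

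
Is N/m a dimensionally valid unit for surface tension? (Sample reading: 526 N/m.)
Yes

surface tension has SI base units: kg / s^2
N/m reduces to the same SI base units, so it is a valid unit for surface tension.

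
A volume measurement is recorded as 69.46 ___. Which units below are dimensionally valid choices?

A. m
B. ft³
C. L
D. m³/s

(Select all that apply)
B, C

volume has SI base units: m^3

Checking each option against m^3:
  A. m: ✗ does not match
  B. ft³: ✓ matches
  C. L: ✓ matches
  D. m³/s: ✗ does not match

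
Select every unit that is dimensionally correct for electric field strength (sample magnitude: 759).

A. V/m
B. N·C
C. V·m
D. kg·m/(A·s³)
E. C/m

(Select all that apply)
A, D

electric field strength has SI base units: kg * m / (A * s^3)

Checking each option against kg * m / (A * s^3):
  A. V/m: ✓ matches
  B. N·C: ✗ does not match
  C. V·m: ✗ does not match
  D. kg·m/(A·s³): ✓ matches
  E. C/m: ✗ does not match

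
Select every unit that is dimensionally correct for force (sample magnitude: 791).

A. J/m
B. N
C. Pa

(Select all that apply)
A, B

force has SI base units: kg * m / s^2

Checking each option against kg * m / s^2:
  A. J/m: ✓ matches
  B. N: ✓ matches
  C. Pa: ✗ does not match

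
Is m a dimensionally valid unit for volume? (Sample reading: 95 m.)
No

volume has SI base units: m^3
m does NOT reduce to m^3; a valid unit for volume would be e.g. m³.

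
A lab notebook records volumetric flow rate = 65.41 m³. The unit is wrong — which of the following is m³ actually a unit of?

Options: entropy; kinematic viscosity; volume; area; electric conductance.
volume

volumetric flow rate should have units dimensionally equivalent to m^3 / s (e.g. m³/s).
The given unit 'm³' reduces to m^3. Of the listed options, that is the dimensionality of volume.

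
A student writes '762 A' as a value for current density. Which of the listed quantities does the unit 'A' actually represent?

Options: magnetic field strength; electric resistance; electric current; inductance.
electric current

current density should have units dimensionally equivalent to A / m^2 (e.g. A/m²).
The given unit 'A' reduces to A. Of the listed options, that is the dimensionality of electric current.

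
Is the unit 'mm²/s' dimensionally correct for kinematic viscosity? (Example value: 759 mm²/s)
Yes

kinematic viscosity has SI base units: m^2 / s
mm²/s reduces to the same SI base units, so it is a valid unit for kinematic viscosity.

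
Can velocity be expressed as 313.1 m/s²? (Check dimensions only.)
No

velocity has SI base units: m / s
m/s² does NOT reduce to m / s; a valid unit for velocity would be e.g. m/s.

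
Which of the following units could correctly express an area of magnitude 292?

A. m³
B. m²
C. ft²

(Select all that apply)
B, C

area has SI base units: m^2

Checking each option against m^2:
  A. m³: ✗ does not match
  B. m²: ✓ matches
  C. ft²: ✓ matches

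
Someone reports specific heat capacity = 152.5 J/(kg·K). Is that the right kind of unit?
Yes

specific heat capacity has SI base units: m^2 / (s^2 * K)
J/(kg·K) reduces to the same SI base units, so it is a valid unit for specific heat capacity.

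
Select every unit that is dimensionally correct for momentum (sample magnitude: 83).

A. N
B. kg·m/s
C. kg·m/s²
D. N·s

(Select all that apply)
B, D

momentum has SI base units: kg * m / s

Checking each option against kg * m / s:
  A. N: ✗ does not match
  B. kg·m/s: ✓ matches
  C. kg·m/s²: ✗ does not match
  D. N·s: ✓ matches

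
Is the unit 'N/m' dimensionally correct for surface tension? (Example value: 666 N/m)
Yes

surface tension has SI base units: kg / s^2
N/m reduces to the same SI base units, so it is a valid unit for surface tension.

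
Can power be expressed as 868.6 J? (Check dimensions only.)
No

power has SI base units: kg * m^2 / s^3
J does NOT reduce to kg * m^2 / s^3; a valid unit for power would be e.g. W.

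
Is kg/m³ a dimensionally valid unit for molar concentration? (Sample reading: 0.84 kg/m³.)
No

molar concentration has SI base units: mol / m^3
kg/m³ does NOT reduce to mol / m^3; a valid unit for molar concentration would be e.g. mol/m³.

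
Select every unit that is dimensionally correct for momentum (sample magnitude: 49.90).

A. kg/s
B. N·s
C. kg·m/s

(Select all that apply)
B, C

momentum has SI base units: kg * m / s

Checking each option against kg * m / s:
  A. kg/s: ✗ does not match
  B. N·s: ✓ matches
  C. kg·m/s: ✓ matches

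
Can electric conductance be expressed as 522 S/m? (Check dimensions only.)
No

electric conductance has SI base units: A^2 * s^3 / (kg * m^2)
S/m does NOT reduce to A^2 * s^3 / (kg * m^2); a valid unit for electric conductance would be e.g. S.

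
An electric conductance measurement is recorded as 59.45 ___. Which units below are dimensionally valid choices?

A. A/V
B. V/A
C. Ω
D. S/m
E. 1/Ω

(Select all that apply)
A, E

electric conductance has SI base units: A^2 * s^3 / (kg * m^2)

Checking each option against A^2 * s^3 / (kg * m^2):
  A. A/V: ✓ matches
  B. V/A: ✗ does not match
  C. Ω: ✗ does not match
  D. S/m: ✗ does not match
  E. 1/Ω: ✓ matches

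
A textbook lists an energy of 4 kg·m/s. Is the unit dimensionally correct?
No

energy has SI base units: kg * m^2 / s^2
kg·m/s does NOT reduce to kg * m^2 / s^2; a valid unit for energy would be e.g. J.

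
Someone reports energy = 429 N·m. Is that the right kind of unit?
Yes

energy has SI base units: kg * m^2 / s^2
N·m reduces to the same SI base units, so it is a valid unit for energy.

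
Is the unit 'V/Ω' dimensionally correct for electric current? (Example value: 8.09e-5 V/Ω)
Yes

electric current has SI base units: A
V/Ω reduces to the same SI base units, so it is a valid unit for electric current.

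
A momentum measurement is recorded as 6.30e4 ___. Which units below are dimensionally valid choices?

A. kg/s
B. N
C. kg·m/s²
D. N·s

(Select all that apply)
D

momentum has SI base units: kg * m / s

Checking each option against kg * m / s:
  A. kg/s: ✗ does not match
  B. N: ✗ does not match
  C. kg·m/s²: ✗ does not match
  D. N·s: ✓ matches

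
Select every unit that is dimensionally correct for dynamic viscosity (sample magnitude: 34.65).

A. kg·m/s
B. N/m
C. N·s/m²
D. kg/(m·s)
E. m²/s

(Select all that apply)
C, D

dynamic viscosity has SI base units: kg / (m * s)

Checking each option against kg / (m * s):
  A. kg·m/s: ✗ does not match
  B. N/m: ✗ does not match
  C. N·s/m²: ✓ matches
  D. kg/(m·s): ✓ matches
  E. m²/s: ✗ does not match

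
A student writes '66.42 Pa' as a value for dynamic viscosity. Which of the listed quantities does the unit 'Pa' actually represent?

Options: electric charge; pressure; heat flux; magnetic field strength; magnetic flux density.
pressure

dynamic viscosity should have units dimensionally equivalent to kg / (m * s) (e.g. Pa·s).
The given unit 'Pa' reduces to kg / (m * s^2). Of the listed options, that is the dimensionality of pressure.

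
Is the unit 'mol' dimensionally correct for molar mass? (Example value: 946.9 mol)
No

molar mass has SI base units: kg / mol
mol does NOT reduce to kg / mol; a valid unit for molar mass would be e.g. kg/mol.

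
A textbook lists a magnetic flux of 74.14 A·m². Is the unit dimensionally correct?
No

magnetic flux has SI base units: kg * m^2 / (A * s^2)
A·m² does NOT reduce to kg * m^2 / (A * s^2); a valid unit for magnetic flux would be e.g. Wb.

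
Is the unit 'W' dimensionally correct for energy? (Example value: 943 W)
No

energy has SI base units: kg * m^2 / s^2
W does NOT reduce to kg * m^2 / s^2; a valid unit for energy would be e.g. J.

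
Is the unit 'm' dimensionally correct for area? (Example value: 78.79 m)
No

area has SI base units: m^2
m does NOT reduce to m^2; a valid unit for area would be e.g. m².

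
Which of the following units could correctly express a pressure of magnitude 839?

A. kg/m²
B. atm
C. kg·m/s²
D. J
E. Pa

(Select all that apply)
B, E

pressure has SI base units: kg / (m * s^2)

Checking each option against kg / (m * s^2):
  A. kg/m²: ✗ does not match
  B. atm: ✓ matches
  C. kg·m/s²: ✗ does not match
  D. J: ✗ does not match
  E. Pa: ✓ matches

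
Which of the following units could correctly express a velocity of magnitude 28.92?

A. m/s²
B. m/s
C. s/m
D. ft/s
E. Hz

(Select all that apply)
B, D

velocity has SI base units: m / s

Checking each option against m / s:
  A. m/s²: ✗ does not match
  B. m/s: ✓ matches
  C. s/m: ✗ does not match
  D. ft/s: ✓ matches
  E. Hz: ✗ does not match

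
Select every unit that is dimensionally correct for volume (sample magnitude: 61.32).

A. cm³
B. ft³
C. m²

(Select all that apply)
A, B

volume has SI base units: m^3

Checking each option against m^3:
  A. cm³: ✓ matches
  B. ft³: ✓ matches
  C. m²: ✗ does not match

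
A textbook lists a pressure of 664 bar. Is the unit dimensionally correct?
Yes

pressure has SI base units: kg / (m * s^2)
bar reduces to the same SI base units, so it is a valid unit for pressure.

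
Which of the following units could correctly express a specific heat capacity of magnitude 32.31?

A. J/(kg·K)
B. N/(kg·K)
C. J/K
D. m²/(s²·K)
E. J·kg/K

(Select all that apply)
A, D

specific heat capacity has SI base units: m^2 / (s^2 * K)

Checking each option against m^2 / (s^2 * K):
  A. J/(kg·K): ✓ matches
  B. N/(kg·K): ✗ does not match
  C. J/K: ✗ does not match
  D. m²/(s²·K): ✓ matches
  E. J·kg/K: ✗ does not match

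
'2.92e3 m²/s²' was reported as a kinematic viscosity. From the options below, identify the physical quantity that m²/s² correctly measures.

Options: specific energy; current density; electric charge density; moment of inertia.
specific energy

kinematic viscosity should have units dimensionally equivalent to m^2 / s (e.g. m²/s).
The given unit 'm²/s²' reduces to m^2 / s^2. Of the listed options, that is the dimensionality of specific energy.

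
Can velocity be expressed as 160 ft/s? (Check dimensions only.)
Yes

velocity has SI base units: m / s
ft/s reduces to the same SI base units, so it is a valid unit for velocity.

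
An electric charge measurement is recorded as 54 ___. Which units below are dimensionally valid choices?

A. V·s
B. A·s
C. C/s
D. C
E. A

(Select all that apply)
B, D

electric charge has SI base units: A * s

Checking each option against A * s:
  A. V·s: ✗ does not match
  B. A·s: ✓ matches
  C. C/s: ✗ does not match
  D. C: ✓ matches
  E. A: ✗ does not match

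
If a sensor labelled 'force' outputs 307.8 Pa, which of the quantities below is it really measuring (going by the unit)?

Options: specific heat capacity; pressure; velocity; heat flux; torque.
pressure

force should have units dimensionally equivalent to kg * m / s^2 (e.g. N).
The given unit 'Pa' reduces to kg / (m * s^2). Of the listed options, that is the dimensionality of pressure.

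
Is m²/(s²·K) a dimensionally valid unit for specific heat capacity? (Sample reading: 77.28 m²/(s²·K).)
Yes

specific heat capacity has SI base units: m^2 / (s^2 * K)
m²/(s²·K) reduces to the same SI base units, so it is a valid unit for specific heat capacity.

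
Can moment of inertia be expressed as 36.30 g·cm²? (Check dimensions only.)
Yes

moment of inertia has SI base units: kg * m^2
g·cm² reduces to the same SI base units, so it is a valid unit for moment of inertia.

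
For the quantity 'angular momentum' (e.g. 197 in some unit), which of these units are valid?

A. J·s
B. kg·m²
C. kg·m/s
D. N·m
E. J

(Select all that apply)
A

angular momentum has SI base units: kg * m^2 / s

Checking each option against kg * m^2 / s:
  A. J·s: ✓ matches
  B. kg·m²: ✗ does not match
  C. kg·m/s: ✗ does not match
  D. N·m: ✗ does not match
  E. J: ✗ does not match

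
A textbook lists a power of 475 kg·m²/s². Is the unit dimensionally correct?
No

power has SI base units: kg * m^2 / s^3
kg·m²/s² does NOT reduce to kg * m^2 / s^3; a valid unit for power would be e.g. W.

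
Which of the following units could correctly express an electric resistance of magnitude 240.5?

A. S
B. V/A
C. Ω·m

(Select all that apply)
B

electric resistance has SI base units: kg * m^2 / (A^2 * s^3)

Checking each option against kg * m^2 / (A^2 * s^3):
  A. S: ✗ does not match
  B. V/A: ✓ matches
  C. Ω·m: ✗ does not match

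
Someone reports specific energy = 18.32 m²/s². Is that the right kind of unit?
Yes

specific energy has SI base units: m^2 / s^2
m²/s² reduces to the same SI base units, so it is a valid unit for specific energy.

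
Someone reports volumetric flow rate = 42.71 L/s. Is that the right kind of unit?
Yes

volumetric flow rate has SI base units: m^3 / s
L/s reduces to the same SI base units, so it is a valid unit for volumetric flow rate.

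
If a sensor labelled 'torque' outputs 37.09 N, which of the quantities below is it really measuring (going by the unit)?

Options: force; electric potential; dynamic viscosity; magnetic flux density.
force

torque should have units dimensionally equivalent to kg * m^2 / s^2 (e.g. N·m).
The given unit 'N' reduces to kg * m / s^2. Of the listed options, that is the dimensionality of force.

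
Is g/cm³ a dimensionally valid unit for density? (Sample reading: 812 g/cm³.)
Yes

density has SI base units: kg / m^3
g/cm³ reduces to the same SI base units, so it is a valid unit for density.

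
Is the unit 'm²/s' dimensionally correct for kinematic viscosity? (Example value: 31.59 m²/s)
Yes

kinematic viscosity has SI base units: m^2 / s
m²/s reduces to the same SI base units, so it is a valid unit for kinematic viscosity.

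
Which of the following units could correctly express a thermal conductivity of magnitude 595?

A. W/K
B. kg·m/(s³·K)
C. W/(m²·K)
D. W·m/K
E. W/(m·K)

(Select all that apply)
B, E

thermal conductivity has SI base units: kg * m / (s^3 * K)

Checking each option against kg * m / (s^3 * K):
  A. W/K: ✗ does not match
  B. kg·m/(s³·K): ✓ matches
  C. W/(m²·K): ✗ does not match
  D. W·m/K: ✗ does not match
  E. W/(m·K): ✓ matches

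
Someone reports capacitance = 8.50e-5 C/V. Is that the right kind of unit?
Yes

capacitance has SI base units: A^2 * s^4 / (kg * m^2)
C/V reduces to the same SI base units, so it is a valid unit for capacitance.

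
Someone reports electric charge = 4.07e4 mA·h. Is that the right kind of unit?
Yes

electric charge has SI base units: A * s
mA·h reduces to the same SI base units, so it is a valid unit for electric charge.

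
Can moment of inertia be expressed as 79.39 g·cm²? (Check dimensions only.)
Yes

moment of inertia has SI base units: kg * m^2
g·cm² reduces to the same SI base units, so it is a valid unit for moment of inertia.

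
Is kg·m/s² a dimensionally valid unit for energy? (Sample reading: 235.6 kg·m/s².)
No

energy has SI base units: kg * m^2 / s^2
kg·m/s² does NOT reduce to kg * m^2 / s^2; a valid unit for energy would be e.g. J.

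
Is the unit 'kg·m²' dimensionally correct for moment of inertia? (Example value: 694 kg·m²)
Yes

moment of inertia has SI base units: kg * m^2
kg·m² reduces to the same SI base units, so it is a valid unit for moment of inertia.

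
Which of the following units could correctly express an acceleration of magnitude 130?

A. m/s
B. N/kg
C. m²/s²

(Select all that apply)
B

acceleration has SI base units: m / s^2

Checking each option against m / s^2:
  A. m/s: ✗ does not match
  B. N/kg: ✓ matches
  C. m²/s²: ✗ does not match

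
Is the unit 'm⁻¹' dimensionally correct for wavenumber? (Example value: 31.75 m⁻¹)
Yes

wavenumber has SI base units: 1 / m
m⁻¹ reduces to the same SI base units, so it is a valid unit for wavenumber.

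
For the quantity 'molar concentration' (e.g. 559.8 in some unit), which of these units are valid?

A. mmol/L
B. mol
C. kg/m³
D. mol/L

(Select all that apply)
A, D

molar concentration has SI base units: mol / m^3

Checking each option against mol / m^3:
  A. mmol/L: ✓ matches
  B. mol: ✗ does not match
  C. kg/m³: ✗ does not match
  D. mol/L: ✓ matches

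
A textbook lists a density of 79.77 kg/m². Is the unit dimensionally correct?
No

density has SI base units: kg / m^3
kg/m² does NOT reduce to kg / m^3; a valid unit for density would be e.g. kg/m³.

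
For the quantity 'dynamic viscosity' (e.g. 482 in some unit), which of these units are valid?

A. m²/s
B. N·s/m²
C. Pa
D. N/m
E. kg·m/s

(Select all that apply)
B

dynamic viscosity has SI base units: kg / (m * s)

Checking each option against kg / (m * s):
  A. m²/s: ✗ does not match
  B. N·s/m²: ✓ matches
  C. Pa: ✗ does not match
  D. N/m: ✗ does not match
  E. kg·m/s: ✗ does not match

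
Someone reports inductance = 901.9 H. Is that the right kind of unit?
Yes

inductance has SI base units: kg * m^2 / (A^2 * s^2)
H reduces to the same SI base units, so it is a valid unit for inductance.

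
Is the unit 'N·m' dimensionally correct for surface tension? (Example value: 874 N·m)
No

surface tension has SI base units: kg / s^2
N·m does NOT reduce to kg / s^2; a valid unit for surface tension would be e.g. N/m.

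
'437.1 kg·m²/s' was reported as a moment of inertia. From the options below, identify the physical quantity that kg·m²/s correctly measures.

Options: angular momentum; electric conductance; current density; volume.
angular momentum

moment of inertia should have units dimensionally equivalent to kg * m^2 (e.g. kg·m²).
The given unit 'kg·m²/s' reduces to kg * m^2 / s. Of the listed options, that is the dimensionality of angular momentum.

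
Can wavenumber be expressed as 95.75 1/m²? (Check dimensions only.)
No

wavenumber has SI base units: 1 / m
1/m² does NOT reduce to 1 / m; a valid unit for wavenumber would be e.g. 1/m.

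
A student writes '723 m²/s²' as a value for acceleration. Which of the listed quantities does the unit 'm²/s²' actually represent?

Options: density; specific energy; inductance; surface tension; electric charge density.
specific energy

acceleration should have units dimensionally equivalent to m / s^2 (e.g. m/s²).
The given unit 'm²/s²' reduces to m^2 / s^2. Of the listed options, that is the dimensionality of specific energy.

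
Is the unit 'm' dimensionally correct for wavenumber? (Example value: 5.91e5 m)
No

wavenumber has SI base units: 1 / m
m does NOT reduce to 1 / m; a valid unit for wavenumber would be e.g. 1/m.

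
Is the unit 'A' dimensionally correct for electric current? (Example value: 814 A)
Yes

electric current has SI base units: A
A reduces to the same SI base units, so it is a valid unit for electric current.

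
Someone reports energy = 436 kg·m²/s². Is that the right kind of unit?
Yes

energy has SI base units: kg * m^2 / s^2
kg·m²/s² reduces to the same SI base units, so it is a valid unit for energy.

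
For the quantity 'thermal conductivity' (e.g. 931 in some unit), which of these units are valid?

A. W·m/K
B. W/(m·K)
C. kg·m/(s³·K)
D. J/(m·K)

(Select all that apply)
B, C

thermal conductivity has SI base units: kg * m / (s^3 * K)

Checking each option against kg * m / (s^3 * K):
  A. W·m/K: ✗ does not match
  B. W/(m·K): ✓ matches
  C. kg·m/(s³·K): ✓ matches
  D. J/(m·K): ✗ does not match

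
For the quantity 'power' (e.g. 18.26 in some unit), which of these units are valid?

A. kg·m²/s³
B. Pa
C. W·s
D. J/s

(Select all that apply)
A, D

power has SI base units: kg * m^2 / s^3

Checking each option against kg * m^2 / s^3:
  A. kg·m²/s³: ✓ matches
  B. Pa: ✗ does not match
  C. W·s: ✗ does not match
  D. J/s: ✓ matches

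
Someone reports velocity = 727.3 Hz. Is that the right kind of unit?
No

velocity has SI base units: m / s
Hz does NOT reduce to m / s; a valid unit for velocity would be e.g. m/s.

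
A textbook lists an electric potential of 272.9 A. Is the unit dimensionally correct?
No

electric potential has SI base units: kg * m^2 / (A * s^3)
A does NOT reduce to kg * m^2 / (A * s^3); a valid unit for electric potential would be e.g. V.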